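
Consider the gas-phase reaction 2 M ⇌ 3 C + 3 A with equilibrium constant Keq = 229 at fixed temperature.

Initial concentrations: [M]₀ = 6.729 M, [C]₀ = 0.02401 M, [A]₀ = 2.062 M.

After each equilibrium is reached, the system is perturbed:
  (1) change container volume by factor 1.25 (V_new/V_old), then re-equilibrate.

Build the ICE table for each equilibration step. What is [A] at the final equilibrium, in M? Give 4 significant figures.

[A]_eq = 4.623 M

Q₀ = 2.6800e-06 vs Keq = 229 ⇒ Q<K, forward
Step 1:
                    M           C           A
  Initial       6.729     0.02401       2.062
  Change        -2.13       3.195       3.195
  Equil         4.599       3.219       5.257
  solve Keq expr → x = 1.065; check Q = 229
Then change container volume by factor 1.25 (V_new/V_old).
Step 2:
                    M           C           A
  Initial       3.679       2.575       4.205
  Change      -0.2785      0.4177      0.4177
  Equil         3.401       2.993       4.623
  solve Keq expr → x = 0.1392; check Q = 229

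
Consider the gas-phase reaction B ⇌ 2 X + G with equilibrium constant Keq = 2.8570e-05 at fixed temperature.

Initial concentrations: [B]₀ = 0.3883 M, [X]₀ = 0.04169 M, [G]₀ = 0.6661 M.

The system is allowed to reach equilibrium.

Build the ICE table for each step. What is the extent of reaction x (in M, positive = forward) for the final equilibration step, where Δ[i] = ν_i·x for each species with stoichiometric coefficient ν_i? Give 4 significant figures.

Q₀ = 0.002982 vs Keq = 2.8570e-05 ⇒ Q>K, reverse
Step 1:
                   B          X          G
  init        0.3883    0.04169     0.6661
  Δ          0.01873   -0.03745   -0.01873
  eq           0.407   0.004238     0.6474
  solve Keq expr → x = -0.01873; check Q = 2.8570e-05

x = -0.01873 M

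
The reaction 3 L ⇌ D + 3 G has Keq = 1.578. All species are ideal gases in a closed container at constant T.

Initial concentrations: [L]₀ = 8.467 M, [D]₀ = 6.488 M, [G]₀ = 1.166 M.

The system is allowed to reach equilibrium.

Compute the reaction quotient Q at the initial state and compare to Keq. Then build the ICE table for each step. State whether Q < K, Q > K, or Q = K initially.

Q₀ = 0.01694; Q < K (proceeds forward)

Q₀ = 0.01694 vs Keq = 1.578 ⇒ Q<K, forward
Step 1:
                  L         D         G
  init        8.467     6.488     1.166
  Δ          -2.447    0.8155     2.447
  eq           6.02     7.304     3.613
  solve Keq expr → x = 0.8155; check Q = 1.578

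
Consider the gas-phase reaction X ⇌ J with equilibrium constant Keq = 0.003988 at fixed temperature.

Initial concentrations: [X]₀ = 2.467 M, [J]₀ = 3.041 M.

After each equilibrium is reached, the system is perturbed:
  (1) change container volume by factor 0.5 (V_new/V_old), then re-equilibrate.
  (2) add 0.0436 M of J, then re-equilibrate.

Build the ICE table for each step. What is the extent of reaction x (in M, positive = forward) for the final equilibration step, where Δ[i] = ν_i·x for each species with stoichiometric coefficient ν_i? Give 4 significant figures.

x = -0.04343 M

Q₀ = 1.233 vs Keq = 0.003988 ⇒ Q>K, reverse
Step 1:
                  X         J
  I           2.467     3.041
  C           3.019    -3.019
  E           5.486   0.02188
  solve Keq expr → x = -3.019; check Q = 0.003988
Then change container volume by factor 0.5 (V_new/V_old).
Step 2:
                  X         J
  I           10.97   0.04376
  C               0         0
  E           10.97   0.04376
  solve Keq expr → x = 0; check Q = 0.003988
Then add 0.0436 M of J.
Step 3:
                  X         J
  I           10.97   0.08736
  C         0.04343  -0.04343
  E           11.02   0.04393
  solve Keq expr → x = -0.04343; check Q = 0.003988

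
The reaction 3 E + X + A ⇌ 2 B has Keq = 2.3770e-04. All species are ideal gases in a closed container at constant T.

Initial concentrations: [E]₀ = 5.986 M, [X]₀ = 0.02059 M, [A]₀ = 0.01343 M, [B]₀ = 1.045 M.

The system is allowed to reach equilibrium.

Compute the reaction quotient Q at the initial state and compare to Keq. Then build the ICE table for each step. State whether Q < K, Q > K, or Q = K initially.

Q₀ = 18.41 vs Keq = 2.3770e-04 ⇒ Q>K, reverse
Step 1:
                  E         X         A         B
  I           5.986   0.02059   0.01343     1.045
  C           1.352    0.4508    0.4508   -0.9016
  E           7.338    0.4714    0.4642    0.1434
  solve Keq expr → x = -0.4508; check Q = 2.3770e-04

Q₀ = 18.41; Q > K (proceeds reverse)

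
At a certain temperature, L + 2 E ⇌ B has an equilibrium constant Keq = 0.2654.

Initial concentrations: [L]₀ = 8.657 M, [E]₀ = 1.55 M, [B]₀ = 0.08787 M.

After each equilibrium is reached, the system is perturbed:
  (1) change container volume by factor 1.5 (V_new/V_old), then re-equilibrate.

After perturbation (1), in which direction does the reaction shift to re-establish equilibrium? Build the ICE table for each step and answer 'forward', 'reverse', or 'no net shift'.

Q₀ = 0.004225 vs Keq = 0.2654 ⇒ Q<K, forward
Step 1:
                    L           E           B
  Initial       8.657        1.55     0.08787
  Change      -0.5117      -1.023      0.5117
  Equil         8.145      0.5266      0.5996
  solve Keq expr → x = 0.5117; check Q = 0.2654
Then change container volume by factor 1.5 (V_new/V_old).
Step 2:
                    L           E           B
  Initial        5.43      0.3511      0.3997
  Change      0.06426      0.1285    -0.06426
  Equil         5.494      0.4796      0.3354
  solve Keq expr → x = -0.06426; check Q = 0.2654

Direction: reverse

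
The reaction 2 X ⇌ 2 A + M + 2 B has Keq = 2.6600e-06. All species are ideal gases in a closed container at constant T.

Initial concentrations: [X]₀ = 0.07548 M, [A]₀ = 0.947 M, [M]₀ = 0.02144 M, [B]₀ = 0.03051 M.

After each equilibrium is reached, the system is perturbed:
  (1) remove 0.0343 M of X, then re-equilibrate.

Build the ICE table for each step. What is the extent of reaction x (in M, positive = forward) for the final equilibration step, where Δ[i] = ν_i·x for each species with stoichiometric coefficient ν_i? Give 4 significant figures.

Q₀ = 0.003142 vs Keq = 2.6600e-06 ⇒ Q>K, reverse
Step 1:
                   X          A          M          B
  Initial    0.07548      0.947    0.02144    0.03051
  Change     0.02835   -0.02835   -0.01417   -0.02835
  Equil       0.1038     0.9187   0.007266   0.002162
  solve Keq expr → x = -0.01417; check Q = 2.6600e-06
Then remove 0.0343 M of X.
Step 2:
                   X          A          M          B
  Initial    0.06953     0.9187   0.007266   0.002162
  Change  6.6482e-04 -6.6482e-04 -3.3241e-04 -6.6482e-04
  Equil      0.07019      0.918   0.006934   0.001498
  solve Keq expr → x = -3.3241e-04; check Q = 2.6600e-06

x = -3.3241e-04 M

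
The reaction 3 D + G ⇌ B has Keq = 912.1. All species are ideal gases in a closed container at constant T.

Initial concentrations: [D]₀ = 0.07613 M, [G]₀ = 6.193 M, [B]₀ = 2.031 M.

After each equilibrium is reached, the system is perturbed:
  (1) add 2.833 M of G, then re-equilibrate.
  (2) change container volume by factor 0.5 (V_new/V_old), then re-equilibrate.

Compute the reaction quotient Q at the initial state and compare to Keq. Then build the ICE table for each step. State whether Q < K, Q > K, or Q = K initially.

Q₀ = 743.3 vs Keq = 912.1 ⇒ Q<K, forward
Step 1:
                  D         G         B
  Initial   0.07613     6.193     2.031
  Change  -0.004996 -0.001665  0.001665
  Equil     0.07113     6.191     2.033
  solve Keq expr → x = 0.001665; check Q = 912.1
Then add 2.833 M of G.
Step 2:
                  D         G         B
  Initial   0.07113     9.024     2.033
  Change  -0.008361 -0.002787  0.002787
  Equil     0.06277     9.022     2.035
  solve Keq expr → x = 0.002787; check Q = 912.1
Then change container volume by factor 0.5 (V_new/V_old).
Step 3:
                  D         G         B
  Initial    0.1255     18.04     4.071
  Change   -0.06264  -0.02088   0.02088
  Equil     0.06291     18.02     4.092
  solve Keq expr → x = 0.02088; check Q = 912.1

Q₀ = 743.3; Q < K (proceeds forward)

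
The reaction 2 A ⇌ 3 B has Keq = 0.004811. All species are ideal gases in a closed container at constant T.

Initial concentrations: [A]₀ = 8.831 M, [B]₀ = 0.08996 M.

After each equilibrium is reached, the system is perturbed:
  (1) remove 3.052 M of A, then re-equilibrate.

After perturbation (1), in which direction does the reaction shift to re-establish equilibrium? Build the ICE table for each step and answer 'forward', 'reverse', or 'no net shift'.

Q₀ = 9.3353e-06 vs Keq = 0.004811 ⇒ Q<K, forward
Step 1:
                    A           B
  init          8.831     0.08996
  Δ            -0.406       0.609
  eq            8.425       0.699
  solve Keq expr → x = 0.203; check Q = 0.004811
Then remove 3.052 M of A.
Step 2:
                    A           B
  init          5.373       0.699
  Δ            0.1158     -0.1737
  eq            5.489      0.5253
  solve Keq expr → x = -0.05789; check Q = 0.004811

Direction: reverse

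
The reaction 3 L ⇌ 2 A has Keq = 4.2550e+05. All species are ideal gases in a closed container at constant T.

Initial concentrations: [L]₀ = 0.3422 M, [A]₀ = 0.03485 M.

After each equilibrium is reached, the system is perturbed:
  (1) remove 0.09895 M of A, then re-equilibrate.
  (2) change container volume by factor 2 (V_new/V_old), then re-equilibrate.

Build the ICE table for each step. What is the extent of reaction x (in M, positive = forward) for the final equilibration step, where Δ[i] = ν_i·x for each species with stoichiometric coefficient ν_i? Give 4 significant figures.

Q₀ = 0.03031 vs Keq = 4.2550e+05 ⇒ Q<K, forward
Step 1:
                    L           A
  Initial      0.3422     0.03485
  Change      -0.3368      0.2245
  Equil      0.005407      0.2594
  solve Keq expr → x = 0.1123; check Q = 4.2550e+05
Then remove 0.09895 M of A.
Step 2:
                    L           A
  Initial    0.005407      0.1604
  Change    -0.001466  9.7737e-04
  Equil      0.003941      0.1614
  solve Keq expr → x = 4.8868e-04; check Q = 4.2550e+05
Then change container volume by factor 2 (V_new/V_old).
Step 3:
                    L           A
  Initial    0.001971      0.0807
  Change   5.0531e-04 -3.3687e-04
  Equil      0.002476     0.08037
  solve Keq expr → x = -1.6844e-04; check Q = 4.2550e+05

x = -1.6844e-04 M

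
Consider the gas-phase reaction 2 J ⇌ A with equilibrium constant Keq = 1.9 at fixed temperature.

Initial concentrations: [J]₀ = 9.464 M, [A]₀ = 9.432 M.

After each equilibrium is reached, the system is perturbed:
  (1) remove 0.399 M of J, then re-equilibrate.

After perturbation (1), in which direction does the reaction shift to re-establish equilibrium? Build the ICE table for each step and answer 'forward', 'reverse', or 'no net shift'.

Direction: reverse

Q₀ = 0.1053 vs Keq = 1.9 ⇒ Q<K, forward
Step 1:
                    J           A
  init          9.464       9.432
  Δ            -6.862       3.431
  eq            2.602       12.86
  solve Keq expr → x = 3.431; check Q = 1.9
Then remove 0.399 M of J.
Step 2:
                    J           A
  init          2.203       12.86
  Δ            0.3797     -0.1899
  eq            2.583       12.67
  solve Keq expr → x = -0.1899; check Q = 1.9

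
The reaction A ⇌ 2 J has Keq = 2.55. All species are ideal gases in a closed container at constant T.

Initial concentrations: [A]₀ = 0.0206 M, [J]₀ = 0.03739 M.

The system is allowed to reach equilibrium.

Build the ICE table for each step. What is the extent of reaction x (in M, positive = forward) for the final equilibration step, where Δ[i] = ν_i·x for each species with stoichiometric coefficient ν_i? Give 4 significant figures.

x = 0.01844 M

Q₀ = 0.06786 vs Keq = 2.55 ⇒ Q<K, forward
Step 1:
                  A         J
  I          0.0206   0.03739
  C        -0.01844   0.03687
  E        0.002163   0.07426
  solve Keq expr → x = 0.01844; check Q = 2.55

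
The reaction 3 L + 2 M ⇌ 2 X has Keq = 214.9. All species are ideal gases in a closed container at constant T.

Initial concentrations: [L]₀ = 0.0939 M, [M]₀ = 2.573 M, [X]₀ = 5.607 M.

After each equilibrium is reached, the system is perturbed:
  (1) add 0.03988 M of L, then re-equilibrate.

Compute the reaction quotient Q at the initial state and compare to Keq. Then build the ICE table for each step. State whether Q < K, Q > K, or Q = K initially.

Q₀ = 5736; Q > K (proceeds reverse)

Q₀ = 5736 vs Keq = 214.9 ⇒ Q>K, reverse
Step 1:
                   L          M          X
  init        0.0939      2.573      5.607
  Δ           0.1748     0.1165    -0.1165
  eq          0.2687       2.69       5.49
  solve Keq expr → x = -0.05826; check Q = 214.9
Then add 0.03988 M of L.
Step 2:
                   L          M          X
  init        0.3085       2.69       5.49
  Δ         -0.03739   -0.02493    0.02493
  eq          0.2712      2.665      5.515
  solve Keq expr → x = 0.01246; check Q = 214.9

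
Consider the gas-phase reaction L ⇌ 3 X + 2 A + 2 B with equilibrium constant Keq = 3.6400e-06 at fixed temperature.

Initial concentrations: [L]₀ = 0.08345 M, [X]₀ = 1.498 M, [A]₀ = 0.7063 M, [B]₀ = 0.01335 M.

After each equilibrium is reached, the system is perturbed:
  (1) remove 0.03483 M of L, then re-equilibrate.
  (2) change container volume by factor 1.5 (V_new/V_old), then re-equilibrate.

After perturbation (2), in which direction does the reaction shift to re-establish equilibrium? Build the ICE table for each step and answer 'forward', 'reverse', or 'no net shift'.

Direction: forward

Q₀ = 0.003581 vs Keq = 3.6400e-06 ⇒ Q>K, reverse
Step 1:
                    L           X           A           B
  I           0.08345       1.498      0.7063     0.01335
  C          0.006446    -0.01934    -0.01289    -0.01289
  E            0.0899       1.479      0.6934  4.5880e-04
  solve Keq expr → x = -0.006446; check Q = 3.6400e-06
Then remove 0.03483 M of L.
Step 2:
                    L           X           A           B
  I           0.05507       1.479      0.6934  4.5880e-04
  C        4.9725e-05 -1.4918e-04 -9.9450e-05 -9.9450e-05
  E           0.05512       1.479      0.6933  3.5935e-04
  solve Keq expr → x = -4.9725e-05; check Q = 3.6400e-06
Then change container volume by factor 1.5 (V_new/V_old).
Step 3:
                    L           X           A           B
  I           0.03674      0.9857      0.4622  2.3957e-04
  C       -2.8193e-04  8.4578e-04  5.6385e-04  5.6385e-04
  E           0.03646      0.9865      0.4628  8.0342e-04
  solve Keq expr → x = 2.8193e-04; check Q = 3.6400e-06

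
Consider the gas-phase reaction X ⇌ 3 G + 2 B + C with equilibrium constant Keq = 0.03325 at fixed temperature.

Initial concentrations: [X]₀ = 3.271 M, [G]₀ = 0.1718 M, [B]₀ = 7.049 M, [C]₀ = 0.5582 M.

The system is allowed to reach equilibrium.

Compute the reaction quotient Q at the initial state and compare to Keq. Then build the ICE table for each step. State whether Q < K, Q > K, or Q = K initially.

Q₀ = 0.043 vs Keq = 0.03325 ⇒ Q>K, reverse
Step 1:
                  X         G         B         C
  Initial     3.271    0.1718     7.049    0.5582
  Change   0.004492  -0.01348 -0.008984 -0.004492
  Equil       3.275    0.1583      7.04    0.5537
  solve Keq expr → x = -0.004492; check Q = 0.03325

Q₀ = 0.043; Q > K (proceeds reverse)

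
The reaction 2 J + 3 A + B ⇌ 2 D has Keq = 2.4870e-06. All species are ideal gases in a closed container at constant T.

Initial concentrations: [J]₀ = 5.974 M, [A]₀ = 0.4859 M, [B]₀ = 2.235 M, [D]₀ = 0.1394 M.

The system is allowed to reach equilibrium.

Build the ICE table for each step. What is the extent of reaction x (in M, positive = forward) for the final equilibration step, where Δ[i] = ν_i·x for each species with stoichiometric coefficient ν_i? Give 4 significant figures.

x = -0.06558 M

Q₀ = 0.002124 vs Keq = 2.4870e-06 ⇒ Q>K, reverse
Step 1:
                    J           A           B           D
  I             5.974      0.4859       2.235      0.1394
  C            0.1312      0.1967     0.06558     -0.1312
  E             6.105      0.6826       2.301    0.008237
  solve Keq expr → x = -0.06558; check Q = 2.4870e-06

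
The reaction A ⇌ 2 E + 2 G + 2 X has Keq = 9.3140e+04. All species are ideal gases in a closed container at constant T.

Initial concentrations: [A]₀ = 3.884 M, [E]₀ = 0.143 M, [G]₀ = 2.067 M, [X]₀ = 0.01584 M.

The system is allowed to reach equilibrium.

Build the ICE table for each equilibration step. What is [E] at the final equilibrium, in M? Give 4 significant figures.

[E]_eq = 6.091 M

Q₀ = 5.6440e-06 vs Keq = 9.3140e+04 ⇒ Q<K, forward
Step 1:
                    A           E           G           X
  Initial       3.884       0.143       2.067     0.01584
  Change       -2.974       5.948       5.948       5.948
  Equil          0.91       6.091       8.015       5.964
  solve Keq expr → x = 2.974; check Q = 9.3140e+04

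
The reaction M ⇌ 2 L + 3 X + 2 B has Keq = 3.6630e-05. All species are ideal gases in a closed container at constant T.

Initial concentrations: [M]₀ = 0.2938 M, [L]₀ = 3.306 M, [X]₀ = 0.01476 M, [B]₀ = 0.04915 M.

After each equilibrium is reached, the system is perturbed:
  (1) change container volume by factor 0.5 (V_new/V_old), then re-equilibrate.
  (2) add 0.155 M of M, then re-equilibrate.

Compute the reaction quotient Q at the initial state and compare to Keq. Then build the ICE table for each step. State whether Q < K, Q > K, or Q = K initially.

Q₀ = 2.8897e-07 vs Keq = 3.6630e-05 ⇒ Q<K, forward
Step 1:
                    M           L           X           B
  init         0.2938       3.306     0.01476     0.04915
  Δ          -0.01324     0.02648     0.03973     0.02648
  eq           0.2806       3.332     0.05449     0.07563
  solve Keq expr → x = 0.01324; check Q = 3.6630e-05
Then change container volume by factor 0.5 (V_new/V_old).
Step 2:
                    M           L           X           B
  init         0.5611       6.665       0.109      0.1513
  Δ           0.02433    -0.04867      -0.073    -0.04867
  eq           0.5855       6.616     0.03597      0.1026
  solve Keq expr → x = -0.02433; check Q = 3.6630e-05
Then add 0.155 M of M.
Step 3:
                    M           L           X           B
  init         0.7405       6.616     0.03597      0.1026
  Δ       -8.3128e-04    0.001663    0.002494    0.001663
  eq           0.7396       6.618     0.03846      0.1043
  solve Keq expr → x = 8.3128e-04; check Q = 3.6630e-05

Q₀ = 2.8897e-07; Q < K (proceeds forward)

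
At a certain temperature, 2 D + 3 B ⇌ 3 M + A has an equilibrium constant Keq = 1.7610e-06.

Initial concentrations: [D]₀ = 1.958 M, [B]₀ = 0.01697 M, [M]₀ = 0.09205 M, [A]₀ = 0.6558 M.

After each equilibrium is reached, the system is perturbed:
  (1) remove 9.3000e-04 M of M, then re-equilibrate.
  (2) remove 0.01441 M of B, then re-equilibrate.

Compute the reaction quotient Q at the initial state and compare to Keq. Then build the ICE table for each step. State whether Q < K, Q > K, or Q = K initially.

Q₀ = 27.3 vs Keq = 1.7610e-06 ⇒ Q>K, reverse
Step 1:
                  D         B         M         A
  init        1.958   0.01697   0.09205    0.6558
  Δ         0.05976   0.08965  -0.08965  -0.02988
  eq          2.018    0.1066  0.002403    0.6259
  solve Keq expr → x = -0.02988; check Q = 1.7610e-06
Then remove 9.3000e-04 M of M.
Step 2:
                  D         B         M         A
  init        2.018    0.1066  0.001473    0.6259
  Δ       -6.0577e-04 -9.0866e-04 9.0866e-04 3.0289e-04
  eq          2.017    0.1057  0.002382    0.6262
  solve Keq expr → x = 3.0289e-04; check Q = 1.7610e-06
Then remove 0.01441 M of B.
Step 3:
                  D         B         M         A
  init        2.017    0.0913  0.002382    0.6262
  Δ       2.1154e-04 3.1730e-04 -3.1730e-04 -1.0577e-04
  eq          2.017   0.09162  0.002065    0.6261
  solve Keq expr → x = -1.0577e-04; check Q = 1.7610e-06

Q₀ = 27.3; Q > K (proceeds reverse)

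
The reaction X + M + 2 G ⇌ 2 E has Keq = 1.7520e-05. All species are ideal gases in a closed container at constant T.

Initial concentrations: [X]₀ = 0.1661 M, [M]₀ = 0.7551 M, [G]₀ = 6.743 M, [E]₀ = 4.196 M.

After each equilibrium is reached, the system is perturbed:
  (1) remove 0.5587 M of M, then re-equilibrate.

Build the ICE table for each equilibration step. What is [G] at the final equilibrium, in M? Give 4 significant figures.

[G]_eq = 10.84 M

Q₀ = 3.087 vs Keq = 1.7520e-05 ⇒ Q>K, reverse
Step 1:
                    X           M           G           E
  init         0.1661      0.7551       6.743       4.196
  Δ             2.042       2.042       4.083      -4.083
  eq            2.208       2.797       10.83      0.1126
  solve Keq expr → x = -2.042; check Q = 1.7520e-05
Then remove 0.5587 M of M.
Step 2:
                    X           M           G           E
  init          2.208       2.238       10.83      0.1126
  Δ          0.005753    0.005753     0.01151    -0.01151
  eq            2.214       2.244       10.84      0.1011
  solve Keq expr → x = -0.005753; check Q = 1.7520e-05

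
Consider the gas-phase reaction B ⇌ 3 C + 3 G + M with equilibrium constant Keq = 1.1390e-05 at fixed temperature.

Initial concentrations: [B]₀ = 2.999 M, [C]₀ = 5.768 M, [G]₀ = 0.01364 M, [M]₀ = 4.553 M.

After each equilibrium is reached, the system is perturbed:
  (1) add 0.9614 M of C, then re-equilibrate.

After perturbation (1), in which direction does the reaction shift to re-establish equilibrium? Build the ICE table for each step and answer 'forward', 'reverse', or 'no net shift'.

Direction: reverse

Q₀ = 7.3933e-04 vs Keq = 1.1390e-05 ⇒ Q>K, reverse
Step 1:
                   B          C          G          M
  init         2.999      5.768    0.01364      4.553
  Δ         0.003413   -0.01024   -0.01024  -0.003413
  eq           3.002      5.758   0.003402       4.55
  solve Keq expr → x = -0.003413; check Q = 1.1390e-05
Then add 0.9614 M of C.
Step 2:
                   B          C          G          M
  init         3.002      6.719   0.003402       4.55
  Δ       1.6216e-04 -4.8649e-04 -4.8649e-04 -1.6216e-04
  eq           3.003      6.719   0.002916      4.549
  solve Keq expr → x = -1.6216e-04; check Q = 1.1390e-05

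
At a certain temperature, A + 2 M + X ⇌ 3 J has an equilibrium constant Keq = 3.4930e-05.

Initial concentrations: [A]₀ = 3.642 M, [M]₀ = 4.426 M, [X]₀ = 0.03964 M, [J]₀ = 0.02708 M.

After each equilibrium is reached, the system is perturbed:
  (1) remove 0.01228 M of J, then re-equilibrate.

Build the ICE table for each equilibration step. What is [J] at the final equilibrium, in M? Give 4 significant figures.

Q₀ = 7.0218e-06 vs Keq = 3.4930e-05 ⇒ Q<K, forward
Step 1:
                  A         M         X         J
  init        3.642     4.426   0.03964   0.02708
  Δ       -0.005589  -0.01118 -0.005589   0.01677
  eq          3.636     4.415   0.03405   0.04385
  solve Keq expr → x = 0.005589; check Q = 3.4930e-05
Then remove 0.01228 M of J.
Step 2:
                  A         M         X         J
  init        3.636     4.415   0.03405   0.03157
  Δ       -0.003547 -0.007095 -0.003547   0.01064
  eq          3.633     4.408    0.0305   0.04221
  solve Keq expr → x = 0.003547; check Q = 3.4930e-05

[J]_eq = 0.04221 M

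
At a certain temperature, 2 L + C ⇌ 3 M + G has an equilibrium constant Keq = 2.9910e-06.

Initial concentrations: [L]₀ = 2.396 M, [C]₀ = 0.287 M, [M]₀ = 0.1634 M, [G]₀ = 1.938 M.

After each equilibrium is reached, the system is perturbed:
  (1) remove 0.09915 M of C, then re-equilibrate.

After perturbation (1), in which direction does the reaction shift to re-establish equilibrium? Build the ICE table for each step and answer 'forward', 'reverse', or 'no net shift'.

Q₀ = 0.005132 vs Keq = 2.9910e-06 ⇒ Q>K, reverse
Step 1:
                  L         C         M         G
  init        2.396     0.287    0.1634     1.938
  Δ         0.09899    0.0495   -0.1485   -0.0495
  eq          2.495    0.3365   0.01491     1.889
  solve Keq expr → x = -0.0495; check Q = 2.9910e-06
Then remove 0.09915 M of C.
Step 2:
                  L         C         M         G
  init        2.495    0.2373   0.01491     1.889
  Δ        0.001082 5.4101e-04 -0.001623 -5.4101e-04
  eq          2.496    0.2379   0.01329     1.888
  solve Keq expr → x = -5.4101e-04; check Q = 2.9910e-06

Direction: reverse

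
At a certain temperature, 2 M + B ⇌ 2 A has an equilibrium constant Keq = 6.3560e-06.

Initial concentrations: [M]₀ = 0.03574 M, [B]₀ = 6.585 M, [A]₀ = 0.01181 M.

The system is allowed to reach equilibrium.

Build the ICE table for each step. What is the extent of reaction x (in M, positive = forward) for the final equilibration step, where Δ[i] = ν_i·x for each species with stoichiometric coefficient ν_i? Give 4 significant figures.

x = -0.005752 M

Q₀ = 0.01658 vs Keq = 6.3560e-06 ⇒ Q>K, reverse
Step 1:
                    M           B           A
  Initial     0.03574       6.585     0.01181
  Change       0.0115    0.005752     -0.0115
  Equil       0.04724       6.591  3.0578e-04
  solve Keq expr → x = -0.005752; check Q = 6.3560e-06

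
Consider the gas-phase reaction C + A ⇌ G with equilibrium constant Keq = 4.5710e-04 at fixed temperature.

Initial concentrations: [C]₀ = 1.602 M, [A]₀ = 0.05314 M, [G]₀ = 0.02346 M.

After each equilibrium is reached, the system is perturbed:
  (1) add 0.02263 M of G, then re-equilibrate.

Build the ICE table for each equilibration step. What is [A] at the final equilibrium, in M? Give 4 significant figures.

[A]_eq = 0.09916 M

Q₀ = 0.2756 vs Keq = 4.5710e-04 ⇒ Q>K, reverse
Step 1:
                   C          A          G
  init         1.602    0.05314    0.02346
  Δ           0.0234     0.0234    -0.0234
  eq           1.625    0.07654 5.6869e-05
  solve Keq expr → x = -0.0234; check Q = 4.5710e-04
Then add 0.02263 M of G.
Step 2:
                   C          A          G
  init         1.625    0.07654    0.02269
  Δ          0.02261    0.02261   -0.02261
  eq           1.648    0.09916 7.4694e-05
  solve Keq expr → x = -0.02261; check Q = 4.5710e-04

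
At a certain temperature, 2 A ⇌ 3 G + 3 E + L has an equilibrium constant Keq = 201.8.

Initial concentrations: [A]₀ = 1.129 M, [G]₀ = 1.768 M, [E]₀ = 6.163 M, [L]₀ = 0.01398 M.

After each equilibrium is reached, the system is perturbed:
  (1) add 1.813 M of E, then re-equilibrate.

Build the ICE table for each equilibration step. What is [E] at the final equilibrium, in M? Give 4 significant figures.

Q₀ = 14.19 vs Keq = 201.8 ⇒ Q<K, forward
Step 1:
                  A         G         E         L
  I           1.129     1.768     6.163   0.01398
  C         -0.1549    0.2324    0.2324   0.07746
  E          0.9741         2     6.395   0.09144
  solve Keq expr → x = 0.07746; check Q = 201.8
Then add 1.813 M of E.
Step 2:
                  A         G         E         L
  I          0.9741         2     8.208   0.09144
  C          0.0646   -0.0969   -0.0969   -0.0323
  E           1.039     1.903     8.111   0.05915
  solve Keq expr → x = -0.0323; check Q = 201.8

[E]_eq = 8.111 M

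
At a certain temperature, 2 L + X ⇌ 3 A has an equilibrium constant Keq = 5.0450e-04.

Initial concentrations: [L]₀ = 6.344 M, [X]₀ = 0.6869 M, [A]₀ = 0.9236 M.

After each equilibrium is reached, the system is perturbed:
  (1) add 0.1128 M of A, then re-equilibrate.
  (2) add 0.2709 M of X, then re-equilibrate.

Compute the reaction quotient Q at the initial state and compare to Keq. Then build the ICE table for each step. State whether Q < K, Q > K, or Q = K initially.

Q₀ = 0.0285 vs Keq = 5.0450e-04 ⇒ Q>K, reverse
Step 1:
                   L          X          A
  init         6.344     0.6869     0.9236
  Δ           0.4321      0.216    -0.6481
  eq           6.776     0.9029     0.2755
  solve Keq expr → x = -0.216; check Q = 5.0450e-04
Then add 0.1128 M of A.
Step 2:
                   L          X          A
  init         6.776     0.9029     0.3883
  Δ           0.0715    0.03575    -0.1073
  eq           6.848     0.9387     0.2811
  solve Keq expr → x = -0.03575; check Q = 5.0450e-04
Then add 0.2709 M of X.
Step 3:
                   L          X          A
  init         6.848       1.21     0.2811
  Δ         -0.01577  -0.007885    0.02365
  eq           6.832      1.202     0.3047
  solve Keq expr → x = 0.007885; check Q = 5.0450e-04

Q₀ = 0.0285; Q > K (proceeds reverse)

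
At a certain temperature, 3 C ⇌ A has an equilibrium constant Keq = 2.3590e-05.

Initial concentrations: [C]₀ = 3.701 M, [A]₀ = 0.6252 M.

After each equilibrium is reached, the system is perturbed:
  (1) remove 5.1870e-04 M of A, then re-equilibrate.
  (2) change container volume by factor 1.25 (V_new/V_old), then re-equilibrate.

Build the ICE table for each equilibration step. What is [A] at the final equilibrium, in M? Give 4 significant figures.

[A]_eq = 0.002084 M

Q₀ = 0.01233 vs Keq = 2.3590e-05 ⇒ Q>K, reverse
Step 1:
                  C         A
  init        3.701    0.6252
  Δ           1.863   -0.6211
  eq          5.564  0.004064
  solve Keq expr → x = -0.6211; check Q = 2.3590e-05
Then remove 5.1870e-04 M of A.
Step 2:
                  C         A
  init        5.564  0.003546
  Δ       -0.001546 5.1531e-04
  eq          5.563  0.004061
  solve Keq expr → x = 5.1531e-04; check Q = 2.3590e-05
Then change container volume by factor 1.25 (V_new/V_old).
Step 3:
                  C         A
  init         4.45  0.003249
  Δ        0.003494 -0.001165
  eq          4.454  0.002084
  solve Keq expr → x = -0.001165; check Q = 2.3590e-05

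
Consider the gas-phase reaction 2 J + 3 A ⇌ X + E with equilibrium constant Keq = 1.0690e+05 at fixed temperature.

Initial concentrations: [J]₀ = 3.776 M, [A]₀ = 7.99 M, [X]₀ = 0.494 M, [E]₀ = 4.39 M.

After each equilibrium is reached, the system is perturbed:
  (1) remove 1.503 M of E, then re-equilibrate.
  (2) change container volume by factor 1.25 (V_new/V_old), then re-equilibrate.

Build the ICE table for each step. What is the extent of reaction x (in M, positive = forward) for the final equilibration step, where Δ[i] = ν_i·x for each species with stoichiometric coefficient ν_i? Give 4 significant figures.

Q₀ = 2.9819e-04 vs Keq = 1.0690e+05 ⇒ Q<K, forward
Step 1:
                  J         A         X         E
  I           3.776      7.99     0.494      4.39
  C          -3.773    -5.659     1.886     1.886
  E        0.003322     2.331      2.38     6.276
  solve Keq expr → x = 1.886; check Q = 1.0690e+05
Then remove 1.503 M of E.
Step 2:
                  J         A         X         E
  I        0.003322     2.331      2.38     4.773
  C       -4.2354e-04 -6.3531e-04 2.1177e-04 2.1177e-04
  E        0.002898      2.33     2.381     4.774
  solve Keq expr → x = 2.1177e-04; check Q = 1.0690e+05
Then change container volume by factor 1.25 (V_new/V_old).
Step 3:
                  J         A         X         E
  I        0.002319     1.864     1.904     3.819
  C       9.1758e-04  0.001376 -4.5879e-04 -4.5879e-04
  E        0.003236     1.866     1.904     3.818
  solve Keq expr → x = -4.5879e-04; check Q = 1.0690e+05

x = -4.5879e-04 M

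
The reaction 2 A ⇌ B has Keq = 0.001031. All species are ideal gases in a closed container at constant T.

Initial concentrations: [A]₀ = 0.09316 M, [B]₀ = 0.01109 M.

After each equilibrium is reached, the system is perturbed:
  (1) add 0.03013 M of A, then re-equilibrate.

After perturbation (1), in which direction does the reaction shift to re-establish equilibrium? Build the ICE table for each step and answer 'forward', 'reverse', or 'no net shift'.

Q₀ = 1.278 vs Keq = 0.001031 ⇒ Q>K, reverse
Step 1:
                  A         B
  I         0.09316   0.01109
  C         0.02215  -0.01108
  E          0.1153 1.3709e-05
  solve Keq expr → x = -0.01108; check Q = 0.001031
Then add 0.03013 M of A.
Step 2:
                  A         B
  I          0.1454 1.3709e-05
  C       -1.6191e-05 8.0953e-06
  E          0.1454 2.1804e-05
  solve Keq expr → x = 8.0953e-06; check Q = 0.001031

Direction: forward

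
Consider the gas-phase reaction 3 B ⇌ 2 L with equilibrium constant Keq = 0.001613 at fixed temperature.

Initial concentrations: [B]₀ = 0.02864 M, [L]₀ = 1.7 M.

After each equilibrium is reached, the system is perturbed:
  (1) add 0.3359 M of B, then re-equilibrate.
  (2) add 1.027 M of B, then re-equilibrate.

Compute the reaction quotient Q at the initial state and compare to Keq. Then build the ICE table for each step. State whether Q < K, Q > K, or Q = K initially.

Q₀ = 1.2302e+05 vs Keq = 0.001613 ⇒ Q>K, reverse
Step 1:
                   B          L
  Initial    0.02864        1.7
  Change       2.332     -1.554
  Equil         2.36     0.1456
  solve Keq expr → x = -0.7772; check Q = 0.001613
Then add 0.3359 M of B.
Step 2:
                   B          L
  Initial      2.696     0.1456
  Change    -0.04204    0.02803
  Equil        2.654     0.1737
  solve Keq expr → x = 0.01401; check Q = 0.001613
Then add 1.027 M of B.
Step 3:
                   B          L
  Initial      3.681     0.1737
  Change     -0.1408    0.09387
  Equil         3.54     0.2675
  solve Keq expr → x = 0.04694; check Q = 0.001613

Q₀ = 1.2302e+05; Q > K (proceeds reverse)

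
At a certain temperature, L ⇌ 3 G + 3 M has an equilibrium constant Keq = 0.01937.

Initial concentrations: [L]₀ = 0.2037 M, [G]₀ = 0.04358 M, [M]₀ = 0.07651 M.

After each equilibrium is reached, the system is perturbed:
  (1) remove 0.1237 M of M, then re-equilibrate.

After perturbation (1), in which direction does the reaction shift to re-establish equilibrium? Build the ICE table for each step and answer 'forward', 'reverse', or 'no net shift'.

Q₀ = 1.8198e-07 vs Keq = 0.01937 ⇒ Q<K, forward
Step 1:
                   L          G          M
  I           0.2037    0.04358    0.07651
  C         -0.09875     0.2963     0.2963
  E           0.1049     0.3398     0.3728
  solve Keq expr → x = 0.09875; check Q = 0.01937
Then remove 0.1237 M of M.
Step 2:
                   L          G          M
  I           0.1049     0.3398     0.2491
  C         -0.01785    0.05355    0.05355
  E           0.0871     0.3934     0.3026
  solve Keq expr → x = 0.01785; check Q = 0.01937

Direction: forward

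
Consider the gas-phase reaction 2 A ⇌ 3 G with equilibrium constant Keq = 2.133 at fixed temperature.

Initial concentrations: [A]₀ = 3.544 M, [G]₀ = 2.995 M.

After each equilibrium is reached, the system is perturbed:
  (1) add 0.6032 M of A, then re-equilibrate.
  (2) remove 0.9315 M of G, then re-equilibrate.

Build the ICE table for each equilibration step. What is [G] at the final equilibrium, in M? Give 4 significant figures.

[G]_eq = 2.986 M

Q₀ = 2.139 vs Keq = 2.133 ⇒ Q>K, reverse
Step 1:
                    A           G
  I             3.544       2.995
  C           0.00135   -0.002025
  E             3.545       2.993
  solve Keq expr → x = -6.7510e-04; check Q = 2.133
Then add 0.6032 M of A.
Step 2:
                    A           G
  I             4.149       2.993
  C           -0.1622      0.2433
  E             3.986       3.236
  solve Keq expr → x = 0.0811; check Q = 2.133
Then remove 0.9315 M of G.
Step 3:
                    A           G
  I             3.986       2.305
  C           -0.4539      0.6809
  E             3.532       2.986
  solve Keq expr → x = 0.227; check Q = 2.133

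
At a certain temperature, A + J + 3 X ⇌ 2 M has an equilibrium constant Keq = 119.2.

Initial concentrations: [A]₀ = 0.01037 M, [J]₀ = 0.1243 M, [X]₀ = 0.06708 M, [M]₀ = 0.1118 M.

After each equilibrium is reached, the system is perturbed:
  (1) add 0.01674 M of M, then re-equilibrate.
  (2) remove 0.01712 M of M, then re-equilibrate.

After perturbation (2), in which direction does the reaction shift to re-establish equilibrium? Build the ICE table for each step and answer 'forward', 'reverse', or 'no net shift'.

Direction: forward

Q₀ = 3.2126e+04 vs Keq = 119.2 ⇒ Q>K, reverse
Step 1:
                  A         J         X         M
  init      0.01037    0.1243   0.06708    0.1118
  Δ         0.02958   0.02958   0.08873  -0.05915
  eq        0.03995    0.1539    0.1558   0.05265
  solve Keq expr → x = -0.02958; check Q = 119.2
Then add 0.01674 M of M.
Step 2:
                  A         J         X         M
  init      0.03995    0.1539    0.1558   0.06939
  Δ        0.003753  0.003753   0.01126 -0.007506
  eq         0.0437    0.1576    0.1671   0.06188
  solve Keq expr → x = -0.003753; check Q = 119.2
Then remove 0.01712 M of M.
Step 3:
                  A         J         X         M
  init       0.0437    0.1576    0.1671   0.04476
  Δ       -0.003841 -0.003841  -0.01152  0.007681
  eq        0.03986    0.1538    0.1555   0.05244
  solve Keq expr → x = 0.003841; check Q = 119.2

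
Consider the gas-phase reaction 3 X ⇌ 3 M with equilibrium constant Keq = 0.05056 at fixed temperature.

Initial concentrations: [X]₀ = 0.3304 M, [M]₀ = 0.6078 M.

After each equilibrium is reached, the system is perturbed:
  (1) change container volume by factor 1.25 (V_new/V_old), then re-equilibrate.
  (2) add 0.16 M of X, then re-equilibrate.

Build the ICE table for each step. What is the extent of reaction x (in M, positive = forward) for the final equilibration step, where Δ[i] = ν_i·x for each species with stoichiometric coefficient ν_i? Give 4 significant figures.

x = 0.0144 M

Q₀ = 6.225 vs Keq = 0.05056 ⇒ Q>K, reverse
Step 1:
                   X          M
  Initial     0.3304     0.6078
  Change      0.3545    -0.3545
  Equil       0.6849     0.2533
  solve Keq expr → x = -0.1182; check Q = 0.05056
Then change container volume by factor 1.25 (V_new/V_old).
Step 2:
                   X          M
  Initial     0.5479     0.2026
  Change           0          0
  Equil       0.5479     0.2026
  solve Keq expr → x = 0; check Q = 0.05056
Then add 0.16 M of X.
Step 3:
                   X          M
  Initial     0.7079     0.2026
  Change    -0.04319    0.04319
  Equil       0.6648     0.2458
  solve Keq expr → x = 0.0144; check Q = 0.05056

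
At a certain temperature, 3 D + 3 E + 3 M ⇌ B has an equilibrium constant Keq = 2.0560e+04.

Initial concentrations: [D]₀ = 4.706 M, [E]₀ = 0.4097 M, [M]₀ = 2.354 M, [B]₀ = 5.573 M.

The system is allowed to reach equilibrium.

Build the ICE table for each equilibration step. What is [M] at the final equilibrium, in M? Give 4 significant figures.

[M]_eq = 1.952 M

Q₀ = 0.05961 vs Keq = 2.0560e+04 ⇒ Q<K, forward
Step 1:
                   D          E          M          B
  Initial      4.706     0.4097      2.354      5.573
  Change     -0.4019    -0.4019    -0.4019      0.134
  Equil        4.304   0.007764      1.952      5.707
  solve Keq expr → x = 0.134; check Q = 2.0560e+04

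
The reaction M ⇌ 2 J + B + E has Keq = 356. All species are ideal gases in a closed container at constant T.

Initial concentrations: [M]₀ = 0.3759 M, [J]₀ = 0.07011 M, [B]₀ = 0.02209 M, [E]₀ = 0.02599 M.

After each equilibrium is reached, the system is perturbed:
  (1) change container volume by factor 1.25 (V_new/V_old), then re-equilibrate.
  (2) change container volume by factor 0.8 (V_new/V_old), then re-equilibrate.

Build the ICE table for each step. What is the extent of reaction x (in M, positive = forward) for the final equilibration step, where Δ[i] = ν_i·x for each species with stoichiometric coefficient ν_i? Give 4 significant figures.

x = -1.4745e-04 M

Q₀ = 7.5074e-06 vs Keq = 356 ⇒ Q<K, forward
Step 1:
                  M         J         B         E
  I          0.3759   0.07011   0.02209   0.02599
  C         -0.3756    0.7512    0.3756    0.3756
  E       3.0261e-04    0.8213    0.3977    0.4016
  solve Keq expr → x = 0.3756; check Q = 356
Then change container volume by factor 1.25 (V_new/V_old).
Step 2:
                  M         J         B         E
  I       2.4209e-04     0.657    0.3181    0.3213
  C       -1.1796e-04 2.3592e-04 1.1796e-04 1.1796e-04
  E       1.2413e-04    0.6573    0.3183    0.3214
  solve Keq expr → x = 1.1796e-04; check Q = 356
Then change container volume by factor 0.8 (V_new/V_old).
Step 3:
                  M         J         B         E
  I       1.5516e-04    0.8216    0.3978    0.4017
  C       1.4745e-04 -2.9489e-04 -1.4745e-04 -1.4745e-04
  E       3.0261e-04    0.8213    0.3977    0.4016
  solve Keq expr → x = -1.4745e-04; check Q = 356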